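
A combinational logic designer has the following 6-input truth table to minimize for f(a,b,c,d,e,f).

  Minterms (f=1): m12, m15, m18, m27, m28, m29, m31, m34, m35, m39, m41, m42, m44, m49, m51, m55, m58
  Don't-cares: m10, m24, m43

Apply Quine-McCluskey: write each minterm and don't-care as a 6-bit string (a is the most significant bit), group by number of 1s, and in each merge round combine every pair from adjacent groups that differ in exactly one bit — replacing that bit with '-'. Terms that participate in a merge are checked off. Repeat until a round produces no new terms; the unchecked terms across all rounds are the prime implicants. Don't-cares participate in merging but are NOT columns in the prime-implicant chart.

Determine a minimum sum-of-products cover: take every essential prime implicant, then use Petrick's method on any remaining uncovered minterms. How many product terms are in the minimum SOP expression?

Round 0: 001010✓ 001100✓ 001111✓ 010010 011000✓ 011011✓ 011100✓ 011101✓ 011111✓ 100010✓ 100011✓ 100111✓ 101001✓ 101010✓ 101011✓ 101100✓ 110001✓ 110011✓ 110111✓ 111010✓
Round 1: -01010 -01100 0-1100 0-1111 011-00 011-11 0111-1 01110- 1-0011✓ 1-0111✓ 1-1010 10-010✓ 10-011✓ 100-11✓ 10001-✓ 1010-1 10101-✓ 110-11✓ 1100-1
Round 2: 1-0-11 10-01-
PIs = {-01010, -01100, 0-1100, 0-1111, 010010, 011-00, 011-11, 0111-1, 01110-, 1-0-11, 1-1010, 10-01-, 1010-1, 1100-1}
Coverage chart:
  m12: -01100,0-1100
  m15: 0-1111 ←essential
  m18: 010010 ←essential
  m27: 011-11 ←essential
  m28: 0-1100,011-00,01110-
  m29: 0111-1,01110-
  m31: 0-1111,011-11,0111-1
  m34: 10-01- ←essential
  m35: 1-0-11,10-01-
  m39: 1-0-11 ←essential
  m41: 1010-1 ←essential
  m42: -01010,1-1010,10-01-
  m44: -01100 ←essential
  m49: 1100-1 ←essential
  m51: 1-0-11,1100-1
  m55: 1-0-11 ←essential
  m58: 1-1010 ←essential
Essential: -01100, 0-1111, 010010, 011-11, 1-0-11, 1-1010, 10-01-, 1010-1, 1100-1
Petrick residual → 01110-
Min cover (10 terms): b'cde'f' + a'cdef + a'bc'd'ef' + a'bcef + a'bcde' + ac'ef + acd'ef' + ab'd'e + ab'cd'f + abc'd'f

10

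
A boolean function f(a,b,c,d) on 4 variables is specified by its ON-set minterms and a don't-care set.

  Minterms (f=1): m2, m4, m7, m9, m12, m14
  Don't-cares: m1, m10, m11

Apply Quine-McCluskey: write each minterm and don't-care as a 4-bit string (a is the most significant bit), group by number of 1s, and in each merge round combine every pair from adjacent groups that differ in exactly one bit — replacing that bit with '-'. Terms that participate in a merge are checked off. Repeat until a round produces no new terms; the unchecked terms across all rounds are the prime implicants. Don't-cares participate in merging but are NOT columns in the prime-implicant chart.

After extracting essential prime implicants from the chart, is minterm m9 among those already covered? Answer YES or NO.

NO

[col 0] 0001*, 0010*, 0100*, 0111, 1001*, 1010*, 1011*, 1100*, 1110*
[col 1] -001, -010, -100, 1-10, 10-1, 101-, 11-0
Prime implicants: -001, -010, -100, 0111, 1-10, 10-1, 101-, 11-0
PI chart (minterm → PIs covering it):
  2 | -010  (sole → essential)
  4 | -100  (sole → essential)
  7 | 0111  (sole → essential)
  9 | -001,10-1
  12 | -100,11-0
  14 | 1-10,11-0
Essential prime implicants: -010, -100, 0111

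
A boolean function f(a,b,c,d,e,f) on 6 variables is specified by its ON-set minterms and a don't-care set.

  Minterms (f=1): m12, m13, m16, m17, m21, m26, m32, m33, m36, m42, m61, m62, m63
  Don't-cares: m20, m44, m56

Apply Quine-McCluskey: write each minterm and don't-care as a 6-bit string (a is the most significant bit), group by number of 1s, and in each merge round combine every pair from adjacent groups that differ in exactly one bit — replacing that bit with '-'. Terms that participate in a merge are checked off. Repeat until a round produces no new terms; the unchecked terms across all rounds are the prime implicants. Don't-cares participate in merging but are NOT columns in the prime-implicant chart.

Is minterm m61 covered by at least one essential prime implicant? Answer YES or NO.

Round 0: 001100✓ 001101✓ 010000✓ 010001✓ 010100✓ 010101✓ 011010 100000✓ 100001✓ 100100✓ 101010 101100✓ 111000 111101✓ 111110✓ 111111✓
Round 1: -01100 00110- 010-00✓ 010-01✓ 01000-✓ 01010-✓ 10-100 100-00 10000- 1111-1 11111-
Round 2: 010-0-
PIs = {-01100, 00110-, 010-0-, 011010, 10-100, 100-00, 10000-, 101010, 111000, 1111-1, 11111-}
Coverage chart:
  m12: -01100,00110-
  m13: 00110- ←essential
  m16: 010-0- ←essential
  m17: 010-0- ←essential
  m21: 010-0- ←essential
  m26: 011010 ←essential
  m32: 100-00,10000-
  m33: 10000- ←essential
  m36: 10-100,100-00
  m42: 101010 ←essential
  m61: 1111-1 ←essential
  m62: 11111- ←essential
  m63: 1111-1,11111-
Essential: 00110-, 010-0-, 011010, 10000-, 101010, 1111-1, 11111-

YES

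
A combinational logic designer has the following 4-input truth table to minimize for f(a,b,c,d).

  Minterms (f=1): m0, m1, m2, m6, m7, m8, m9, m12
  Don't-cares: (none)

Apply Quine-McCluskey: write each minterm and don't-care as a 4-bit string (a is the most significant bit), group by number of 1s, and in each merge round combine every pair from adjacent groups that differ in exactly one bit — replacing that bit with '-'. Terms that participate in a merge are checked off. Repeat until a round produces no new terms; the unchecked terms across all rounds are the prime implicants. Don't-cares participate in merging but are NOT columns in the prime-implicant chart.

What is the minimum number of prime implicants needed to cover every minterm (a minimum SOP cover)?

4

[col 0] 0000*, 0001*, 0010*, 0110*, 0111*, 1000*, 1001*, 1100*
[col 1] -000*, -001*, 0-10, 00-0, 000-*, 011-, 1-00, 100-*
[col 2] -00-
Prime implicants: -00-, 0-10, 00-0, 011-, 1-00
PI chart (minterm → PIs covering it):
  0 | -00-,00-0
  1 | -00-  (sole → essential)
  2 | 0-10,00-0
  6 | 0-10,011-
  7 | 011-  (sole → essential)
  8 | -00-,1-00
  9 | -00-  (sole → essential)
  12 | 1-00  (sole → essential)
Essential prime implicants: -00-, 011-, 1-00
Petrick residual → 0-10
Minimum SOP uses 4 PIs: b'c' + a'cd' + a'bc + ac'd'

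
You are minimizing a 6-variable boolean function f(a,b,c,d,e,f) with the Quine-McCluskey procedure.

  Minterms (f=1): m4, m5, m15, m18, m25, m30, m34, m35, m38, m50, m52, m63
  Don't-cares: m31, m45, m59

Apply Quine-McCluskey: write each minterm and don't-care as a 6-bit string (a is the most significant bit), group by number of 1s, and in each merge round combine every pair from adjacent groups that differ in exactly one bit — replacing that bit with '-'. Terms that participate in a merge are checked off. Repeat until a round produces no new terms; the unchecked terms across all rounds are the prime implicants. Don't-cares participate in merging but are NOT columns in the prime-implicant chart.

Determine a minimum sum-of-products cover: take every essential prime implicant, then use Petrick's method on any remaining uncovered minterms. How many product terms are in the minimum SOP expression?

9

Round 0: 000100✓ 000101✓ 001111✓ 010010✓ 011001 011110✓ 011111✓ 100010✓ 100011✓ 100110✓ 101101 110010✓ 110100 111011✓ 111111✓
Round 1: -10010 -11111 0-1111 00010- 01111- 1-0010 100-10 10001- 111-11
PIs = {-10010, -11111, 0-1111, 00010-, 011001, 01111-, 1-0010, 100-10, 10001-, 101101, 110100, 111-11}
Coverage chart:
  m4: 00010- ←essential
  m5: 00010- ←essential
  m15: 0-1111 ←essential
  m18: -10010 ←essential
  m25: 011001 ←essential
  m30: 01111- ←essential
  m34: 1-0010,100-10,10001-
  m35: 10001- ←essential
  m38: 100-10 ←essential
  m50: -10010,1-0010
  m52: 110100 ←essential
  m63: -11111,111-11
Essential: -10010, 0-1111, 00010-, 011001, 01111-, 100-10, 10001-, 110100
Petrick residual → -11111
Min cover (9 terms): bc'd'ef' + bcdef + a'cdef + a'b'c'de' + a'bcd'e'f + a'bcde + ab'c'ef' + ab'c'd'e + abc'de'f'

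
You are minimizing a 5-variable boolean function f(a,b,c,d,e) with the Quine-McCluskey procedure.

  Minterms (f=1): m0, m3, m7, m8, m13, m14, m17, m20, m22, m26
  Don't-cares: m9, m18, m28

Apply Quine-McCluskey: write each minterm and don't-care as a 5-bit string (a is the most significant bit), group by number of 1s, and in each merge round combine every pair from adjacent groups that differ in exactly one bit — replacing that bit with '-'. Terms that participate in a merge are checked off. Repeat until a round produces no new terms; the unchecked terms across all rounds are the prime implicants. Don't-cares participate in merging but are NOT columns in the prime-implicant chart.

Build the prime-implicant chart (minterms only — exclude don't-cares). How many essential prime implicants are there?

6

[col 0] 00000*, 00011*, 00111*, 01000*, 01001*, 01101*, 01110, 10001, 10010*, 10100*, 10110*, 11010*, 11100*
[col 1] 0-000, 00-11, 01-01, 0100-, 1-010, 1-100, 10-10, 101-0
Prime implicants: 0-000, 00-11, 01-01, 0100-, 01110, 1-010, 1-100, 10-10, 10001, 101-0
PI chart (minterm → PIs covering it):
  0 | 0-000  (sole → essential)
  3 | 00-11  (sole → essential)
  7 | 00-11  (sole → essential)
  8 | 0-000,0100-
  13 | 01-01  (sole → essential)
  14 | 01110  (sole → essential)
  17 | 10001  (sole → essential)
  20 | 1-100,101-0
  22 | 10-10,101-0
  26 | 1-010  (sole → essential)
Essential prime implicants: 0-000, 00-11, 01-01, 01110, 1-010, 10001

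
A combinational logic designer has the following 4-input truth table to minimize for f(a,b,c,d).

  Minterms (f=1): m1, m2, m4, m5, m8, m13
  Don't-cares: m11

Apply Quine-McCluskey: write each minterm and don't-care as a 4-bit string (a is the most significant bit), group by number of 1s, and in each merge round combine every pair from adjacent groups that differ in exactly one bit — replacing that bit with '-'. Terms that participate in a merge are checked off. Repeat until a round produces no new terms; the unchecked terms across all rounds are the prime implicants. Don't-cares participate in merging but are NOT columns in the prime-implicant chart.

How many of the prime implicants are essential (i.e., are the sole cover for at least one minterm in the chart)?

Round 0: 0001✓ 0010 0100✓ 0101✓ 1000 1011 1101✓
Round 1: -101 0-01 010-
PIs = {-101, 0-01, 0010, 010-, 1000, 1011}
Coverage chart:
  m1: 0-01 ←essential
  m2: 0010 ←essential
  m4: 010- ←essential
  m5: -101,0-01,010-
  m8: 1000 ←essential
  m13: -101 ←essential
Essential: -101, 0-01, 0010, 010-, 1000

5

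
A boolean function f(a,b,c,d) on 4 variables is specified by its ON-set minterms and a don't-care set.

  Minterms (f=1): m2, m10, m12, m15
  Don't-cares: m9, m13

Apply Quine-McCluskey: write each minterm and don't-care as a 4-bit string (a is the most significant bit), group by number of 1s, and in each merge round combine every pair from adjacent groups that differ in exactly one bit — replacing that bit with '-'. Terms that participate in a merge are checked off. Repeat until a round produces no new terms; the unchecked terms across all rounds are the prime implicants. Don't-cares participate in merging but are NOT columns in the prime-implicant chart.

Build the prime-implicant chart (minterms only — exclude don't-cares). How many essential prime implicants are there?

Round 0: 0010✓ 1001✓ 1010✓ 1100✓ 1101✓ 1111✓
Round 1: -010 1-01 11-1 110-
PIs = {-010, 1-01, 11-1, 110-}
Coverage chart:
  m2: -010 ←essential
  m10: -010 ←essential
  m12: 110- ←essential
  m15: 11-1 ←essential
Essential: -010, 11-1, 110-

3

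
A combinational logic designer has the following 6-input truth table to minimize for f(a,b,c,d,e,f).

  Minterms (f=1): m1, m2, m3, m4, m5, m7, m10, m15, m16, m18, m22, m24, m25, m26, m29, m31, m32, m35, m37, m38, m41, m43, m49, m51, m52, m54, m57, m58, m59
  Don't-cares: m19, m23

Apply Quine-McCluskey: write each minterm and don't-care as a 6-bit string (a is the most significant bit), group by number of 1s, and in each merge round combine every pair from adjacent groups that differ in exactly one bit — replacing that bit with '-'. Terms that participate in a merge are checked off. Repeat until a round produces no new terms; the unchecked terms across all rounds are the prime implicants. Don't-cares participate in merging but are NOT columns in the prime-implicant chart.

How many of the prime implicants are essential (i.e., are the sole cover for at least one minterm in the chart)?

11

[col 0] 000001*, 000010*, 000011*, 000100*, 000101*, 000111*, 001010*, 001111*, 010000*, 010010*, 010011*, 010110*, 010111*, 011000*, 011001*, 011010*, 011101*, 011111*, 100000, 100011*, 100101*, 100110*, 101001*, 101011*, 110001*, 110011*, 110100*, 110110*, 111001*, 111010*, 111011*
[col 1] -00011*, -00101, -10011*, -10110, -11001, -11010, 0-0010*, 0-0011*, 0-0111*, 0-1010*, 0-1111*, 00-010*, 00-111*, 000-01*, 000-11*, 0000-1*, 00001-*, 0001-1*, 00010-, 01-000*, 01-010*, 01-111*, 010-10*, 010-11*, 0100-0*, 01001-*, 01011-*, 011-01, 0110-0*, 01100-, 0111-1, 1-0011*, 1-0110, 1-1001*, 1-1011*, 10-011*, 1010-1*, 11-001*, 11-011*, 1100-1*, 1101-0, 1110-1*, 11101-
[col 2] --0011, 0--010, 0--111, 0-0-11, 0-001-, 000--1, 01-0-0, 010-1-, 1--011, 1-10-1, 11-0-1
Prime implicants: --0011, -00101, -10110, -11001, -11010, 0--010, 0--111, 0-0-11, 0-001-, 000--1, 00010-, 01-0-0, 010-1-, 011-01, 01100-, 0111-1, 1--011, 1-0110, 1-10-1, 100000, 11-0-1, 1101-0, 11101-
PI chart (minterm → PIs covering it):
  1 | 000--1  (sole → essential)
  2 | 0--010,0-001-
  3 | --0011,0-0-11,0-001-,000--1
  4 | 00010-  (sole → essential)
  5 | -00101,000--1,00010-
  7 | 0--111,0-0-11,000--1
  10 | 0--010  (sole → essential)
  15 | 0--111  (sole → essential)
  16 | 01-0-0  (sole → essential)
  18 | 0--010,0-001-,01-0-0,010-1-
  22 | -10110,010-1-
  24 | 01-0-0,01100-
  25 | -11001,011-01,01100-
  26 | -11010,0--010,01-0-0
  29 | 011-01,0111-1
  31 | 0--111,0111-1
  32 | 100000  (sole → essential)
  35 | --0011,1--011
  37 | -00101  (sole → essential)
  38 | 1-0110  (sole → essential)
  41 | 1-10-1  (sole → essential)
  43 | 1--011,1-10-1
  49 | 11-0-1  (sole → essential)
  51 | --0011,1--011,11-0-1
  52 | 1101-0  (sole → essential)
  54 | -10110,1-0110,1101-0
  57 | -11001,1-10-1,11-0-1
  58 | -11010,11101-
  59 | 1--011,1-10-1,11-0-1,11101-
Essential prime implicants: -00101, 0--010, 0--111, 000--1, 00010-, 01-0-0, 1-0110, 1-10-1, 100000, 11-0-1, 1101-0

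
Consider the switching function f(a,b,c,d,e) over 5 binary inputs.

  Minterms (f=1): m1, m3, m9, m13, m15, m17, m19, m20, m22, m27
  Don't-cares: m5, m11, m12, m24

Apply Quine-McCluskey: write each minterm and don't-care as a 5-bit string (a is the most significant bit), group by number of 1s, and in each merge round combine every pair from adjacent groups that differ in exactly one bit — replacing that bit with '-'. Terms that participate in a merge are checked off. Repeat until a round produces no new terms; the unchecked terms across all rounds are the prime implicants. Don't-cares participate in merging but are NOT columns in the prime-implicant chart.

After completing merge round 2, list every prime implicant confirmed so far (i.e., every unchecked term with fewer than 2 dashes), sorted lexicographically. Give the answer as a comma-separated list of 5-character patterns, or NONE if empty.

[col 0] 00001*, 00011*, 00101*, 01001*, 01011*, 01100*, 01101*, 01111*, 10001*, 10011*, 10100*, 10110*, 11000, 11011*
[col 1] -0001*, -0011*, -1011*, 0-001*, 0-011*, 0-101*, 00-01*, 000-1*, 01-01*, 01-11*, 010-1*, 011-1*, 0110-, 1-011*, 100-1*, 101-0
[col 2] --011, -00-1, 0--01, 0-0-1, 01--1
Prime implicants: --011, -00-1, 0--01, 0-0-1, 01--1, 0110-, 101-0, 11000

0110-, 101-0, 11000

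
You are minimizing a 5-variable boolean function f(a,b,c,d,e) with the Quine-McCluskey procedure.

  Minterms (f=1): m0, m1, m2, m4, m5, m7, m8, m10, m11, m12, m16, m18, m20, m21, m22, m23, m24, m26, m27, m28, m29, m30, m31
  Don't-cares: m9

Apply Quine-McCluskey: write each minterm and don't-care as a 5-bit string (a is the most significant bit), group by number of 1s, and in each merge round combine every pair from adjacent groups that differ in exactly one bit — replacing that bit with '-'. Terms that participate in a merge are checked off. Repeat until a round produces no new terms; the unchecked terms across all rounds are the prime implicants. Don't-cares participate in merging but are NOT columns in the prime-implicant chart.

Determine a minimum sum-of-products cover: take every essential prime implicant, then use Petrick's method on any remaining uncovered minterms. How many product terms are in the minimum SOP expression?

6

Round 0: 00000✓ 00001✓ 00010✓ 00100✓ 00101✓ 00111✓ 01000✓ 01001✓ 01010✓ 01011✓ 01100✓ 10000✓ 10010✓ 10100✓ 10101✓ 10110✓ 10111✓ 11000✓ 11010✓ 11011✓ 11100✓ 11101✓ 11110✓ 11111✓
Round 1: -0000✓ -0010✓ -0100✓ -0101✓ -0111✓ -1000✓ -1010✓ -1011✓ -1100✓ 0-000✓ 0-001✓ 0-010✓ 0-100✓ 00-00✓ 00-01✓ 000-0✓ 0000-✓ 001-1✓ 0010-✓ 01-00✓ 010-0✓ 010-1✓ 0100-✓ 0101-✓ 1-000✓ 1-010✓ 1-100✓ 1-101✓ 1-110✓ 1-111✓ 10-00✓ 10-10✓ 100-0✓ 101-0✓ 101-1✓ 1010-✓ 1011-✓ 11-00✓ 11-10✓ 11-11✓ 110-0✓ 1101-✓ 111-0✓ 111-1✓ 1110-✓ 1111-✓
Round 2: --000✓ --010✓ --100✓ -0-00✓ -00-0✓ -01-1 -010- -1-00✓ -10-0✓ -101- 0--00✓ 0-0-0✓ 0-00- 00-0- 010-- 1--00✓ 1--10✓ 1-0-0✓ 1-1-0✓ 1-1-1✓ 1-10-✓ 1-11-✓ 10--0✓ 101--✓ 11--0✓ 11-1- 111--✓
Round 3: ---00 --0-0 1---0 1-1--
PIs = {---00, --0-0, -01-1, -010-, -101-, 0-00-, 00-0-, 010--, 1---0, 1-1--, 11-1-}
Coverage chart:
  m0: ---00,--0-0,0-00-,00-0-
  m1: 0-00-,00-0-
  m2: --0-0 ←essential
  m4: ---00,-010-,00-0-
  m5: -01-1,-010-,00-0-
  m7: -01-1 ←essential
  m8: ---00,--0-0,0-00-,010--
  m10: --0-0,-101-,010--
  m11: -101-,010--
  m12: ---00 ←essential
  m16: ---00,--0-0,1---0
  m18: --0-0,1---0
  m20: ---00,-010-,1---0,1-1--
  m21: -01-1,-010-,1-1--
  m22: 1---0,1-1--
  m23: -01-1,1-1--
  m24: ---00,--0-0,1---0
  m26: --0-0,-101-,1---0,11-1-
  m27: -101-,11-1-
  m28: ---00,1---0,1-1--
  m29: 1-1-- ←essential
  m30: 1---0,1-1--,11-1-
  m31: 1-1--,11-1-
Essential: ---00, --0-0, -01-1, 1-1--
Petrick residual → -101-, 0-00-
Min cover (6 terms): d'e' + c'e' + b'ce + bc'd + a'c'd' + ac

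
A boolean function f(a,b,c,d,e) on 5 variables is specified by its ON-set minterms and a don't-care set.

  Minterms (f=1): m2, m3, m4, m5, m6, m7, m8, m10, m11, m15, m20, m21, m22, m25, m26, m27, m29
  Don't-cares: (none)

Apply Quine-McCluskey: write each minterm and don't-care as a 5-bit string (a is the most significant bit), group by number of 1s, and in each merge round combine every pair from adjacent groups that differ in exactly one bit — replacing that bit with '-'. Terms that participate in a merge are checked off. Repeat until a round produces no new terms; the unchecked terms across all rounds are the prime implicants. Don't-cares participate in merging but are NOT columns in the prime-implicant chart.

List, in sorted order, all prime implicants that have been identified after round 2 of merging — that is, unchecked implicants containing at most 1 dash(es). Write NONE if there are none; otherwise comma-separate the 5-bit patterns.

010-0, 1-101, 11-01, 110-1

[col 0] 00010*, 00011*, 00100*, 00101*, 00110*, 00111*, 01000*, 01010*, 01011*, 01111*, 10100*, 10101*, 10110*, 11001*, 11010*, 11011*, 11101*
[col 1] -0100*, -0101*, -0110*, -1010*, -1011*, 0-010*, 0-011*, 0-111*, 00-10*, 00-11*, 0001-*, 001-0*, 001-1*, 0010-*, 0011-*, 01-11*, 010-0, 0101-*, 1-101, 101-0*, 1010-*, 11-01, 110-1, 1101-*
[col 2] -01-0, -010-, -101-, 0--11, 0-01-, 00-1-, 001--
Prime implicants: -01-0, -010-, -101-, 0--11, 0-01-, 00-1-, 001--, 010-0, 1-101, 11-01, 110-1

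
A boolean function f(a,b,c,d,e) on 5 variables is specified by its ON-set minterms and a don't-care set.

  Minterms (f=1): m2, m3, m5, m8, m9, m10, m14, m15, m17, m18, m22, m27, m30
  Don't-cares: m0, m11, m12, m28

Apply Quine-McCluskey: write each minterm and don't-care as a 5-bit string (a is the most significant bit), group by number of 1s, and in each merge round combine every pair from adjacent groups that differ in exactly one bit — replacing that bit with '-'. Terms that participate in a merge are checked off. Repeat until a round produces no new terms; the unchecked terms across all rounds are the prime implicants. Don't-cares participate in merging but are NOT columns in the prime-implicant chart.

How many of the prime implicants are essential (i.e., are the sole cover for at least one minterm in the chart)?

size-2^0 implicants → 00000(✓)  00010(✓)  00011(✓)  00101  01000(✓)  01001(✓)  01010(✓)  01011(✓)  01100(✓)  01110(✓)  01111(✓)  10001  10010(✓)  10110(✓)  11011(✓)  11100(✓)  11110(✓)
size-2^1 implicants → -0010  -1011  -1100(✓)  -1110(✓)  0-000(✓)  0-010(✓)  0-011(✓)  000-0(✓)  0001-(✓)  01-00(✓)  01-10(✓)  01-11(✓)  010-0(✓)  010-1(✓)  0100-(✓)  0101-(✓)  011-0(✓)  0111-(✓)  1-110  10-10  111-0(✓)
size-2^2 implicants → -11-0  0-0-0  0-01-  01--0  01-1-  010--
Unchecked terms (primes): -0010, -1011, -11-0, 0-0-0, 0-01-, 00101, 01--0, 01-1-, 010--, 1-110, 10-10, 10001
Minterm coverage:
  m2 ⊆ -0010,0-0-0,0-01-
  m3 ⊆ 0-01- [E]
  m5 ⊆ 00101 [E]
  m8 ⊆ 0-0-0,01--0,010--
  m9 ⊆ 010-- [E]
  m10 ⊆ 0-0-0,0-01-,01--0,01-1-,010--
  m14 ⊆ -11-0,01--0,01-1-
  m15 ⊆ 01-1- [E]
  m17 ⊆ 10001 [E]
  m18 ⊆ -0010,10-10
  m22 ⊆ 1-110,10-10
  m27 ⊆ -1011 [E]
  m30 ⊆ -11-0,1-110
E = {-1011, 0-01-, 00101, 01-1-, 010--, 10001}

6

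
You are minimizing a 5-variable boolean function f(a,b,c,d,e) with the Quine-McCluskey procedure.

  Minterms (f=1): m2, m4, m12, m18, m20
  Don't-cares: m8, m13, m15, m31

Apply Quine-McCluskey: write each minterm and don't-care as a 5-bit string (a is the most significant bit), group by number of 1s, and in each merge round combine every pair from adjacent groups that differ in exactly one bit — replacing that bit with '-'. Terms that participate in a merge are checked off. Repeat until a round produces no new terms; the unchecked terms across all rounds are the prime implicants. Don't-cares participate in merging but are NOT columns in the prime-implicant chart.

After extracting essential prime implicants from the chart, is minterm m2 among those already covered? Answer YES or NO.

size-2^0 implicants → 00010(✓)  00100(✓)  01000(✓)  01100(✓)  01101(✓)  01111(✓)  10010(✓)  10100(✓)  11111(✓)
size-2^1 implicants → -0010  -0100  -1111  0-100  01-00  011-1  0110-
Unchecked terms (primes): -0010, -0100, -1111, 0-100, 01-00, 011-1, 0110-
Minterm coverage:
  m2 ⊆ -0010 [E]
  m4 ⊆ -0100,0-100
  m12 ⊆ 0-100,01-00,0110-
  m18 ⊆ -0010 [E]
  m20 ⊆ -0100 [E]
E = {-0010, -0100}

YES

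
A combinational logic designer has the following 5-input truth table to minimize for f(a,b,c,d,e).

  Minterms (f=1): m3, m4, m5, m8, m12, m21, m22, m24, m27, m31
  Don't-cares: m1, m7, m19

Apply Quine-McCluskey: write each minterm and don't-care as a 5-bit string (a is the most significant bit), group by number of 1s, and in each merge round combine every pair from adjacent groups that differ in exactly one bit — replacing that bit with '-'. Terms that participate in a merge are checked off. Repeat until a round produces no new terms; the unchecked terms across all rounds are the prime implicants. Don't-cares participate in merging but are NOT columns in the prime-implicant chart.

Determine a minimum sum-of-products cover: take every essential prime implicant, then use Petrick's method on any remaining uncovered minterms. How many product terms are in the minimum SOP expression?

6

size-2^0 implicants → 00001(✓)  00011(✓)  00100(✓)  00101(✓)  00111(✓)  01000(✓)  01100(✓)  10011(✓)  10101(✓)  10110  11000(✓)  11011(✓)  11111(✓)
size-2^1 implicants → -0011  -0101  -1000  0-100  00-01(✓)  00-11(✓)  000-1(✓)  001-1(✓)  0010-  01-00  1-011  11-11
size-2^2 implicants → 00--1
Unchecked terms (primes): -0011, -0101, -1000, 0-100, 00--1, 0010-, 01-00, 1-011, 10110, 11-11
Minterm coverage:
  m3 ⊆ -0011,00--1
  m4 ⊆ 0-100,0010-
  m5 ⊆ -0101,00--1,0010-
  m8 ⊆ -1000,01-00
  m12 ⊆ 0-100,01-00
  m21 ⊆ -0101 [E]
  m22 ⊆ 10110 [E]
  m24 ⊆ -1000 [E]
  m27 ⊆ 1-011,11-11
  m31 ⊆ 11-11 [E]
E = {-0101, -1000, 10110, 11-11}
Petrick residual → -0011, 0-100
Cover = b'c'de + b'cd'e + bc'd'e' + a'cd'e' + ab'cde' + abde  |cover|=6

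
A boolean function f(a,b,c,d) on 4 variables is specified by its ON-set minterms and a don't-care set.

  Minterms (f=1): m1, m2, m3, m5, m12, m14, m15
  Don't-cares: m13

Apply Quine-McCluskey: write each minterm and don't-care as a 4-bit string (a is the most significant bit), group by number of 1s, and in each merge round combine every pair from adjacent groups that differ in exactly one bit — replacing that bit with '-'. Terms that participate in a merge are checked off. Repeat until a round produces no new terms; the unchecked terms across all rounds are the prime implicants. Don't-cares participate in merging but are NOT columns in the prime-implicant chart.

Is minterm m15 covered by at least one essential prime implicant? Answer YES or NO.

Round 0: 0001✓ 0010✓ 0011✓ 0101✓ 1100✓ 1101✓ 1110✓ 1111✓
Round 1: -101 0-01 00-1 001- 11-0✓ 11-1✓ 110-✓ 111-✓
Round 2: 11--
PIs = {-101, 0-01, 00-1, 001-, 11--}
Coverage chart:
  m1: 0-01,00-1
  m2: 001- ←essential
  m3: 00-1,001-
  m5: -101,0-01
  m12: 11-- ←essential
  m14: 11-- ←essential
  m15: 11-- ←essential
Essential: 001-, 11--

YES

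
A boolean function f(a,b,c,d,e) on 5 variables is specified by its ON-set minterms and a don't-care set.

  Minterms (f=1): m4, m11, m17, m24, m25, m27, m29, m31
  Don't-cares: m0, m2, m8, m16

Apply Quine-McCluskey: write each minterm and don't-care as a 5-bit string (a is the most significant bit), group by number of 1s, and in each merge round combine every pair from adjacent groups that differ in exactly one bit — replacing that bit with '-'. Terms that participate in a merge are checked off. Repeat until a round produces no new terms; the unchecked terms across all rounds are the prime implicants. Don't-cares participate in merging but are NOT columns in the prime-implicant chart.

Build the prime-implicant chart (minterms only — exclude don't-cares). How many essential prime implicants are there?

4

size-2^0 implicants → 00000(✓)  00010(✓)  00100(✓)  01000(✓)  01011(✓)  10000(✓)  10001(✓)  11000(✓)  11001(✓)  11011(✓)  11101(✓)  11111(✓)
size-2^1 implicants → -0000(✓)  -1000(✓)  -1011  0-000(✓)  00-00  000-0  1-000(✓)  1-001(✓)  1000-(✓)  11-01(✓)  11-11(✓)  110-1(✓)  1100-(✓)  111-1(✓)
size-2^2 implicants → --000  1-00-  11--1
Unchecked terms (primes): --000, -1011, 00-00, 000-0, 1-00-, 11--1
Minterm coverage:
  m4 ⊆ 00-00 [E]
  m11 ⊆ -1011 [E]
  m17 ⊆ 1-00- [E]
  m24 ⊆ --000,1-00-
  m25 ⊆ 1-00-,11--1
  m27 ⊆ -1011,11--1
  m29 ⊆ 11--1 [E]
  m31 ⊆ 11--1 [E]
E = {-1011, 00-00, 1-00-, 11--1}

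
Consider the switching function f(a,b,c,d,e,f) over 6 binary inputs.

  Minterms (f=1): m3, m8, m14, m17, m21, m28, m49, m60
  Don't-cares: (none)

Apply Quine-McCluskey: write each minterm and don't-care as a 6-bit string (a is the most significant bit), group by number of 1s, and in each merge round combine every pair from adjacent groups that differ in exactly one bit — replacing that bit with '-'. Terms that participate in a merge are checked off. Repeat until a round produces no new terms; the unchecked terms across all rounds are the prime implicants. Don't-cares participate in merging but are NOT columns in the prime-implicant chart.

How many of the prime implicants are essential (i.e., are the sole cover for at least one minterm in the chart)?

size-2^0 implicants → 000011  001000  001110  010001(✓)  010101(✓)  011100(✓)  110001(✓)  111100(✓)
size-2^1 implicants → -10001  -11100  010-01
Unchecked terms (primes): -10001, -11100, 000011, 001000, 001110, 010-01
Minterm coverage:
  m3 ⊆ 000011 [E]
  m8 ⊆ 001000 [E]
  m14 ⊆ 001110 [E]
  m17 ⊆ -10001,010-01
  m21 ⊆ 010-01 [E]
  m28 ⊆ -11100 [E]
  m49 ⊆ -10001 [E]
  m60 ⊆ -11100 [E]
E = {-10001, -11100, 000011, 001000, 001110, 010-01}

6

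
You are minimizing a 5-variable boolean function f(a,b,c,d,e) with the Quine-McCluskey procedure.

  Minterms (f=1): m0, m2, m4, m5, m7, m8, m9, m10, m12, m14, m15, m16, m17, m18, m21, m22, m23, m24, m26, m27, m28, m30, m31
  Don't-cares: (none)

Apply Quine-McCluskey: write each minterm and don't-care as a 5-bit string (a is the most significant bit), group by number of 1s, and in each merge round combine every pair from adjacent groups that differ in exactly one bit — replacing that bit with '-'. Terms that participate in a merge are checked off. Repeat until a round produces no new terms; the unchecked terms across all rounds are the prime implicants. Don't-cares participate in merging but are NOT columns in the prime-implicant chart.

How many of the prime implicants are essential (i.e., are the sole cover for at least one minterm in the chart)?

4

Round 0: 00000✓ 00010✓ 00100✓ 00101✓ 00111✓ 01000✓ 01001✓ 01010✓ 01100✓ 01110✓ 01111✓ 10000✓ 10001✓ 10010✓ 10101✓ 10110✓ 10111✓ 11000✓ 11010✓ 11011✓ 11100✓ 11110✓ 11111✓
Round 1: -0000✓ -0010✓ -0101✓ -0111✓ -1000✓ -1010✓ -1100✓ -1110✓ -1111✓ 0-000✓ 0-010✓ 0-100✓ 0-111✓ 00-00✓ 000-0✓ 001-1✓ 0010- 01-00✓ 01-10✓ 010-0✓ 0100- 011-0✓ 0111-✓ 1-000✓ 1-010✓ 1-110✓ 1-111✓ 10-01 10-10✓ 100-0✓ 1000- 101-1✓ 1011-✓ 11-00✓ 11-10✓ 11-11✓ 110-0✓ 1101-✓ 111-0✓ 1111-✓
Round 2: --000✓ --010✓ --111 -00-0✓ -01-1 -1-00✓ -1-10✓ -10-0✓ -11-0✓ -111- 0--00 0-0-0✓ 01--0✓ 1--10 1-0-0✓ 1-11- 11--0✓ 11-1-
Round 3: --0-0 -1--0
PIs = {--0-0, --111, -01-1, -1--0, -111-, 0--00, 0010-, 0100-, 1--10, 1-11-, 10-01, 1000-, 11-1-}
Coverage chart:
  m0: --0-0,0--00
  m2: --0-0 ←essential
  m4: 0--00,0010-
  m5: -01-1,0010-
  m7: --111,-01-1
  m8: --0-0,-1--0,0--00,0100-
  m9: 0100- ←essential
  m10: --0-0,-1--0
  m12: -1--0,0--00
  m14: -1--0,-111-
  m15: --111,-111-
  m16: --0-0,1000-
  m17: 10-01,1000-
  m18: --0-0,1--10
  m21: -01-1,10-01
  m22: 1--10,1-11-
  m23: --111,-01-1,1-11-
  m24: --0-0,-1--0
  m26: --0-0,-1--0,1--10,11-1-
  m27: 11-1- ←essential
  m28: -1--0 ←essential
  m30: -1--0,-111-,1--10,1-11-,11-1-
  m31: --111,-111-,1-11-,11-1-
Essential: --0-0, -1--0, 0100-, 11-1-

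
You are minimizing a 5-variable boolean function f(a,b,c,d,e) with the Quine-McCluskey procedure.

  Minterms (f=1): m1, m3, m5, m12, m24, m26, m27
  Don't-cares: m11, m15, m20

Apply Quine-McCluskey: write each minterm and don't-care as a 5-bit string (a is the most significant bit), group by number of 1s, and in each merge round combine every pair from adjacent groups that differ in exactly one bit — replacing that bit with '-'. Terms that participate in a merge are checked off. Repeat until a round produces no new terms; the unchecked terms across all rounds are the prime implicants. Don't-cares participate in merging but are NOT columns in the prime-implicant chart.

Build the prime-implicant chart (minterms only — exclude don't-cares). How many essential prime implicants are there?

Round 0: 00001✓ 00011✓ 00101✓ 01011✓ 01100 01111✓ 10100 11000✓ 11010✓ 11011✓
Round 1: -1011 0-011 00-01 000-1 01-11 110-0 1101-
PIs = {-1011, 0-011, 00-01, 000-1, 01-11, 01100, 10100, 110-0, 1101-}
Coverage chart:
  m1: 00-01,000-1
  m3: 0-011,000-1
  m5: 00-01 ←essential
  m12: 01100 ←essential
  m24: 110-0 ←essential
  m26: 110-0,1101-
  m27: -1011,1101-
Essential: 00-01, 01100, 110-0

3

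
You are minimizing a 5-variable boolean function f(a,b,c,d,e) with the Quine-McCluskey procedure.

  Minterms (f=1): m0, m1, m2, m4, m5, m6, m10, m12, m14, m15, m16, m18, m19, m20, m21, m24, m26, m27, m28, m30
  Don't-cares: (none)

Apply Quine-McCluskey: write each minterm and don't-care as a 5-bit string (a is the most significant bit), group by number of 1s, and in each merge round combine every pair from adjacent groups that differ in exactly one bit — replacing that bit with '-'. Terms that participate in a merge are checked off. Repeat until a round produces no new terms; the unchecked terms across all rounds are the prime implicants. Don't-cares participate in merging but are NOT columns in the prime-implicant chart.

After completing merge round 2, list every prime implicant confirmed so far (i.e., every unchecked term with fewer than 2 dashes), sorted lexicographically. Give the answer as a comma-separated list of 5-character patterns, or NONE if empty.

size-2^0 implicants → 00000(✓)  00001(✓)  00010(✓)  00100(✓)  00101(✓)  00110(✓)  01010(✓)  01100(✓)  01110(✓)  01111(✓)  10000(✓)  10010(✓)  10011(✓)  10100(✓)  10101(✓)  11000(✓)  11010(✓)  11011(✓)  11100(✓)  11110(✓)
size-2^1 implicants → -0000(✓)  -0010(✓)  -0100(✓)  -0101(✓)  -1010(✓)  -1100(✓)  -1110(✓)  0-010(✓)  0-100(✓)  0-110(✓)  00-00(✓)  00-01(✓)  00-10(✓)  000-0(✓)  0000-(✓)  001-0(✓)  0010-(✓)  01-10(✓)  011-0(✓)  0111-  1-000(✓)  1-010(✓)  1-011(✓)  1-100(✓)  10-00(✓)  100-0(✓)  1001-(✓)  1010-(✓)  11-00(✓)  11-10(✓)  110-0(✓)  1101-(✓)  111-0(✓)
size-2^2 implicants → --010  --100  -0-00  -00-0  -010-  -1-10  -11-0  0--10  0-1-0  00--0  00-0-  1--00  1-0-0  1-01-  11--0
Unchecked terms (primes): --010, --100, -0-00, -00-0, -010-, -1-10, -11-0, 0--10, 0-1-0, 00--0, 00-0-, 0111-, 1--00, 1-0-0, 1-01-, 11--0

0111-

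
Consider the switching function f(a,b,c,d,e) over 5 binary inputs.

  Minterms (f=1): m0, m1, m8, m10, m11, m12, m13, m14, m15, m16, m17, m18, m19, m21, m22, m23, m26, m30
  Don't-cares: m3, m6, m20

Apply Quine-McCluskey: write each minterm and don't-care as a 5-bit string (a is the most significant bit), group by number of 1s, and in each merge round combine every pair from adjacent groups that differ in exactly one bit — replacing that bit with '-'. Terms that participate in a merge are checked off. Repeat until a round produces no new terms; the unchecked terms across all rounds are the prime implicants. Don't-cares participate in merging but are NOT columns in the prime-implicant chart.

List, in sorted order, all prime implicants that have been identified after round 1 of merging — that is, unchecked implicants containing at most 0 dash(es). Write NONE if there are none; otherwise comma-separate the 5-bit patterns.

NONE

size-2^0 implicants → 00000(✓)  00001(✓)  00011(✓)  00110(✓)  01000(✓)  01010(✓)  01011(✓)  01100(✓)  01101(✓)  01110(✓)  01111(✓)  10000(✓)  10001(✓)  10010(✓)  10011(✓)  10100(✓)  10101(✓)  10110(✓)  10111(✓)  11010(✓)  11110(✓)
size-2^1 implicants → -0000(✓)  -0001(✓)  -0011(✓)  -0110(✓)  -1010(✓)  -1110(✓)  0-000  0-011  0-110(✓)  000-1(✓)  0000-(✓)  01-00(✓)  01-10(✓)  01-11(✓)  010-0(✓)  0101-(✓)  011-0(✓)  011-1(✓)  0110-(✓)  0111-(✓)  1-010(✓)  1-110(✓)  10-00(✓)  10-01(✓)  10-10(✓)  10-11(✓)  100-0(✓)  100-1(✓)  1000-(✓)  1001-(✓)  101-0(✓)  101-1(✓)  1010-(✓)  1011-(✓)  11-10(✓)
size-2^2 implicants → --110  -00-1  -000-  -1-10  01--0  01-1-  011--  1--10  10--0(✓)  10--1(✓)  10-0-(✓)  10-1-(✓)  100--(✓)  101--(✓)
size-2^3 implicants → 10---
Unchecked terms (primes): --110, -00-1, -000-, -1-10, 0-000, 0-011, 01--0, 01-1-, 011--, 1--10, 10---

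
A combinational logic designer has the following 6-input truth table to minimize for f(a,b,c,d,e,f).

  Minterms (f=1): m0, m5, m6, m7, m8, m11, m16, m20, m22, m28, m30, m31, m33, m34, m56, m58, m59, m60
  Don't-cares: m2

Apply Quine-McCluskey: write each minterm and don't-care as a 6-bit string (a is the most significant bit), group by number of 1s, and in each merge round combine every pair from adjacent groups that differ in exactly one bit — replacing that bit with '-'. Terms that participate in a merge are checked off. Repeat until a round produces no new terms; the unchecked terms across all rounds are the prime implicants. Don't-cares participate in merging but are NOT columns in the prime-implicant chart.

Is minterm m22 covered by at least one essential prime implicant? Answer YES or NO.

NO

[col 0] 000000*, 000010*, 000101*, 000110*, 000111*, 001000*, 001011, 010000*, 010100*, 010110*, 011100*, 011110*, 011111*, 100001, 100010*, 111000*, 111010*, 111011*, 111100*
[col 1] -00010, -11100, 0-0000, 0-0110, 00-000, 000-10, 0000-0, 0001-1, 00011-, 01-100*, 01-110*, 010-00, 0101-0*, 0111-0*, 01111-, 111-00, 1110-0, 11101-
[col 2] 01-1-0
Prime implicants: -00010, -11100, 0-0000, 0-0110, 00-000, 000-10, 0000-0, 0001-1, 00011-, 001011, 01-1-0, 010-00, 01111-, 100001, 111-00, 1110-0, 11101-
PI chart (minterm → PIs covering it):
  0 | 0-0000,00-000,0000-0
  5 | 0001-1  (sole → essential)
  6 | 0-0110,000-10,00011-
  7 | 0001-1,00011-
  8 | 00-000  (sole → essential)
  11 | 001011  (sole → essential)
  16 | 0-0000,010-00
  20 | 01-1-0,010-00
  22 | 0-0110,01-1-0
  28 | -11100,01-1-0
  30 | 01-1-0,01111-
  31 | 01111-  (sole → essential)
  33 | 100001  (sole → essential)
  34 | -00010  (sole → essential)
  56 | 111-00,1110-0
  58 | 1110-0,11101-
  59 | 11101-  (sole → essential)
  60 | -11100,111-00
Essential prime implicants: -00010, 00-000, 0001-1, 001011, 01111-, 100001, 11101-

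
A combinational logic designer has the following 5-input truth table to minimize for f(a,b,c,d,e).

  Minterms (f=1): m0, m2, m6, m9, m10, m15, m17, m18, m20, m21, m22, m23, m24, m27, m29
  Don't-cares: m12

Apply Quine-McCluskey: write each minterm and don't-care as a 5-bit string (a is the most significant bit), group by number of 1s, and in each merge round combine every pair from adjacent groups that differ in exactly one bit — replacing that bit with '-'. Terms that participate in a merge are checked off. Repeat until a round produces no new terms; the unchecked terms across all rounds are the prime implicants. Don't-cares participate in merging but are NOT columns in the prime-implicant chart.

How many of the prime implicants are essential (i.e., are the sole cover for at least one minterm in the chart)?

10

Round 0: 00000✓ 00010✓ 00110✓ 01001 01010✓ 01100 01111 10001✓ 10010✓ 10100✓ 10101✓ 10110✓ 10111✓ 11000 11011 11101✓
Round 1: -0010✓ -0110✓ 0-010 00-10✓ 000-0 1-101 10-01 10-10✓ 101-0✓ 101-1✓ 1010-✓ 1011-✓
Round 2: -0-10 101--
PIs = {-0-10, 0-010, 000-0, 01001, 01100, 01111, 1-101, 10-01, 101--, 11000, 11011}
Coverage chart:
  m0: 000-0 ←essential
  m2: -0-10,0-010,000-0
  m6: -0-10 ←essential
  m9: 01001 ←essential
  m10: 0-010 ←essential
  m15: 01111 ←essential
  m17: 10-01 ←essential
  m18: -0-10 ←essential
  m20: 101-- ←essential
  m21: 1-101,10-01,101--
  m22: -0-10,101--
  m23: 101-- ←essential
  m24: 11000 ←essential
  m27: 11011 ←essential
  m29: 1-101 ←essential
Essential: -0-10, 0-010, 000-0, 01001, 01111, 1-101, 10-01, 101--, 11000, 11011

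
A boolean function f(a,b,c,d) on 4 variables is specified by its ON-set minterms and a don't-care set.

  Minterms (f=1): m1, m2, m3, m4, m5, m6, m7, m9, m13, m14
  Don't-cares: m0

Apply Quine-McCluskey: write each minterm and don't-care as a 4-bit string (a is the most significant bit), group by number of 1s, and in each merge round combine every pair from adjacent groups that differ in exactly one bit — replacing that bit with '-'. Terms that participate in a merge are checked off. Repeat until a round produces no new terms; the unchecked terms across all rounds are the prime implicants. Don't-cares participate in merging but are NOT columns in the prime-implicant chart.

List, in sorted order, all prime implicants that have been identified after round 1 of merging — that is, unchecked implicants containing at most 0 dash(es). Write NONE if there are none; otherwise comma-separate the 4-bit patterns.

[col 0] 0000*, 0001*, 0010*, 0011*, 0100*, 0101*, 0110*, 0111*, 1001*, 1101*, 1110*
[col 1] -001*, -101*, -110, 0-00*, 0-01*, 0-10*, 0-11*, 00-0*, 00-1*, 000-*, 001-*, 01-0*, 01-1*, 010-*, 011-*, 1-01*
[col 2] --01, 0--0*, 0--1*, 0-0-*, 0-1-*, 00--*, 01--*
[col 3] 0---
Prime implicants: --01, -110, 0---

NONE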